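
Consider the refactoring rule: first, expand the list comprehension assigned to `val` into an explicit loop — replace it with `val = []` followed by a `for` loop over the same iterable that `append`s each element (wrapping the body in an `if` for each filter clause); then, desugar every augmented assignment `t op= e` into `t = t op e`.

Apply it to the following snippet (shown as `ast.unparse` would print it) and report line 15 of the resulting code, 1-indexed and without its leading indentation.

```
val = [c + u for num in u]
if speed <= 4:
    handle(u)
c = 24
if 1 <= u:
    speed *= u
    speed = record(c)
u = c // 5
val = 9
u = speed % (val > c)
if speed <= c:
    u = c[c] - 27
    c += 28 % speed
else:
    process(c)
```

Transformed code:
val = []
for num in u:
    val.append(c + u)
if speed <= 4:
    handle(u)
c = 24
if 1 <= u:
    speed = speed * u
    speed = record(c)
u = c // 5
val = 9
u = speed % (val > c)
if speed <= c:
    u = c[c] - 27
    c = c + 28 % speed
else:
    process(c)

c = c + 28 % speed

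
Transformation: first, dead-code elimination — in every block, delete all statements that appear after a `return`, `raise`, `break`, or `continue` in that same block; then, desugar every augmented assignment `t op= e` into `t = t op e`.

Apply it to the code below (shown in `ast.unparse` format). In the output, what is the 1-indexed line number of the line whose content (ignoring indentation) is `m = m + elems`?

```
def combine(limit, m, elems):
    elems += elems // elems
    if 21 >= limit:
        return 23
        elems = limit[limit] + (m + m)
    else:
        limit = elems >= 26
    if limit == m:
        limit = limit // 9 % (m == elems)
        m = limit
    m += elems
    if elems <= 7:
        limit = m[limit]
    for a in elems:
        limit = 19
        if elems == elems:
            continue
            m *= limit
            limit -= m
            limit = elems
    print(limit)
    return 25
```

Transformed code:
def combine(limit, m, elems):
    elems = elems + elems // elems
    if 21 >= limit:
        return 23
    else:
        limit = elems >= 26
    if limit == m:
        limit = limit // 9 % (m == elems)
        m = limit
    m = m + elems
    if elems <= 7:
        limit = m[limit]
    for a in elems:
        limit = 19
        if elems == elems:
            continue
    print(limit)
    return 25

10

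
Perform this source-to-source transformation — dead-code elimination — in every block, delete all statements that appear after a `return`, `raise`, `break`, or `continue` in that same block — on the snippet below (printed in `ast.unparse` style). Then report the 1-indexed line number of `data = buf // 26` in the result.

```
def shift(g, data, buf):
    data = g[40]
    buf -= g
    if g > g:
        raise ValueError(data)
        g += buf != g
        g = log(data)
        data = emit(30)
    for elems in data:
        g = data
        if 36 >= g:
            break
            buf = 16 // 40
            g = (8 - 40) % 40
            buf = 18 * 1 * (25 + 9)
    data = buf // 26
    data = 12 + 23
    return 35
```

Transformed code:
def shift(g, data, buf):
    data = g[40]
    buf -= g
    if g > g:
        raise ValueError(data)
    for elems in data:
        g = data
        if 36 >= g:
            break
    data = buf // 26
    data = 12 + 23
    return 35

10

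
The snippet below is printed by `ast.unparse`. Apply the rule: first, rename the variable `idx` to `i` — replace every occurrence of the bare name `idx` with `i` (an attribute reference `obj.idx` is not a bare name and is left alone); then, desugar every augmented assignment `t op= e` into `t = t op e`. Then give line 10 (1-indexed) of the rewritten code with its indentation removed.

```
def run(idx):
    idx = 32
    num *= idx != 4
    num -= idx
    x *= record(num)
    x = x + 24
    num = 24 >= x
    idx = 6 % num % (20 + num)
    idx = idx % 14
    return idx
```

Transformed code:
def run(i):
    i = 32
    num = num * (i != 4)
    num = num - i
    x = x * record(num)
    x = x + 24
    num = 24 >= x
    i = 6 % num % (20 + num)
    i = i % 14
    return i

return i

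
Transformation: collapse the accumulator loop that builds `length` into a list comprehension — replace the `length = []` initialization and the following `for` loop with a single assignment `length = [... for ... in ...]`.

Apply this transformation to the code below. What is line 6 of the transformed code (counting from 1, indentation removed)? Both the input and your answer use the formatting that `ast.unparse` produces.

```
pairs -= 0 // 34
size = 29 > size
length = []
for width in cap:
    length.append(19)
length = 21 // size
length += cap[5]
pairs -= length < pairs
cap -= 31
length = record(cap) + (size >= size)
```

pairs -= length < pairs

Transformed code:
pairs -= 0 // 34
size = 29 > size
length = [19 for width in cap]
length = 21 // size
length += cap[5]
pairs -= length < pairs
cap -= 31
length = record(cap) + (size >= size)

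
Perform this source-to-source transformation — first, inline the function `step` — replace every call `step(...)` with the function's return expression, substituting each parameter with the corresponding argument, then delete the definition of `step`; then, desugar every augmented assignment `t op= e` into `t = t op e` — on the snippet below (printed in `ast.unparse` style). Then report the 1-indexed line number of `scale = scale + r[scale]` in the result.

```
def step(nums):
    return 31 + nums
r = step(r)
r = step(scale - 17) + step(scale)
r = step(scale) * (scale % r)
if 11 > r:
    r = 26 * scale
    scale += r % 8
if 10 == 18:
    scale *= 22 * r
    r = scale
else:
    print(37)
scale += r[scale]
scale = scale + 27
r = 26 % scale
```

12

Transformed code:
r = 31 + r
r = 31 + (scale - 17) + (31 + scale)
r = (31 + scale) * (scale % r)
if 11 > r:
    r = 26 * scale
    scale = scale + r % 8
if 10 == 18:
    scale = scale * (22 * r)
    r = scale
else:
    print(37)
scale = scale + r[scale]
scale = scale + 27
r = 26 % scale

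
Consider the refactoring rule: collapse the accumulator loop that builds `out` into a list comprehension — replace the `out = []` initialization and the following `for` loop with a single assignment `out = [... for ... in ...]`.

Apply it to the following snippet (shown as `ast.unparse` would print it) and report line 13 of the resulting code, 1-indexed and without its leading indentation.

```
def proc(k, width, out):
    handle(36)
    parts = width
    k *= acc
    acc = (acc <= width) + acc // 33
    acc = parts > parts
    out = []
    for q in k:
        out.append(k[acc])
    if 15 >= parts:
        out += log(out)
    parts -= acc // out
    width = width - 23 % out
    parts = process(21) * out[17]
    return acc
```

Transformed code:
def proc(k, width, out):
    handle(36)
    parts = width
    k *= acc
    acc = (acc <= width) + acc // 33
    acc = parts > parts
    out = [k[acc] for q in k]
    if 15 >= parts:
        out += log(out)
    parts -= acc // out
    width = width - 23 % out
    parts = process(21) * out[17]
    return acc

return acc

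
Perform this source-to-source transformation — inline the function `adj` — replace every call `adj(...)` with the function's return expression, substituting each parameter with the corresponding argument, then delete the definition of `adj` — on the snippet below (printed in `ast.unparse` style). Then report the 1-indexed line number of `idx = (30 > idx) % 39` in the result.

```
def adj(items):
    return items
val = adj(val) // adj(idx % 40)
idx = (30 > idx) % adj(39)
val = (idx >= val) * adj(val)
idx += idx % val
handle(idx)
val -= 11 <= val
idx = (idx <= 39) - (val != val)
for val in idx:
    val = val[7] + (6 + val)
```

2

Transformed code:
val = val // (idx % 40)
idx = (30 > idx) % 39
val = (idx >= val) * val
idx += idx % val
handle(idx)
val -= 11 <= val
idx = (idx <= 39) - (val != val)
for val in idx:
    val = val[7] + (6 + val)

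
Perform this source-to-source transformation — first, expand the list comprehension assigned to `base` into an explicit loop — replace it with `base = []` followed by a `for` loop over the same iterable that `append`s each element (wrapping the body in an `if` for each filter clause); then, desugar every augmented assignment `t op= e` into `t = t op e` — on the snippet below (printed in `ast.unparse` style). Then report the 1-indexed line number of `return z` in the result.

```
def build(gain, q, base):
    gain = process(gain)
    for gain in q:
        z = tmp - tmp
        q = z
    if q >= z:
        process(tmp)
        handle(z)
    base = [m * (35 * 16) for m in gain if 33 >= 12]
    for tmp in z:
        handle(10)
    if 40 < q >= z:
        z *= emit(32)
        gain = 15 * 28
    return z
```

18

Transformed code:
def build(gain, q, base):
    gain = process(gain)
    for gain in q:
        z = tmp - tmp
        q = z
    if q >= z:
        process(tmp)
        handle(z)
    base = []
    for m in gain:
        if 33 >= 12:
            base.append(m * (35 * 16))
    for tmp in z:
        handle(10)
    if 40 < q >= z:
        z = z * emit(32)
        gain = 15 * 28
    return z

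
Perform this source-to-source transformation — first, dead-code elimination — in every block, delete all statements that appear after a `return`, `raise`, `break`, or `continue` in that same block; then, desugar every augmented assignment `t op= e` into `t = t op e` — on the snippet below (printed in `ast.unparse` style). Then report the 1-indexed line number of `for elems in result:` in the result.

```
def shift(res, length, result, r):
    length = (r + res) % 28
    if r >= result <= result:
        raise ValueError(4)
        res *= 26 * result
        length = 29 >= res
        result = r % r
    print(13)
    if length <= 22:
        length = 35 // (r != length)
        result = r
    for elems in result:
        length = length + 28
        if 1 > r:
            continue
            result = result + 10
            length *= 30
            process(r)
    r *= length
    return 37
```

9

Transformed code:
def shift(res, length, result, r):
    length = (r + res) % 28
    if r >= result <= result:
        raise ValueError(4)
    print(13)
    if length <= 22:
        length = 35 // (r != length)
        result = r
    for elems in result:
        length = length + 28
        if 1 > r:
            continue
    r = r * length
    return 37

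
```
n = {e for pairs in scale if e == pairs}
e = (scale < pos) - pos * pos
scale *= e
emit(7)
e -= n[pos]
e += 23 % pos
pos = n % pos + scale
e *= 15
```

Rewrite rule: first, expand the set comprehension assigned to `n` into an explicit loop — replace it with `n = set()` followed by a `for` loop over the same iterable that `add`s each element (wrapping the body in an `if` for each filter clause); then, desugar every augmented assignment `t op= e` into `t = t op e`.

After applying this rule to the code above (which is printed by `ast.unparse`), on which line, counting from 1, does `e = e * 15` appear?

Transformed code:
n = set()
for pairs in scale:
    if e == pairs:
        n.add(e)
e = (scale < pos) - pos * pos
scale = scale * e
emit(7)
e = e - n[pos]
e = e + 23 % pos
pos = n % pos + scale
e = e * 15

11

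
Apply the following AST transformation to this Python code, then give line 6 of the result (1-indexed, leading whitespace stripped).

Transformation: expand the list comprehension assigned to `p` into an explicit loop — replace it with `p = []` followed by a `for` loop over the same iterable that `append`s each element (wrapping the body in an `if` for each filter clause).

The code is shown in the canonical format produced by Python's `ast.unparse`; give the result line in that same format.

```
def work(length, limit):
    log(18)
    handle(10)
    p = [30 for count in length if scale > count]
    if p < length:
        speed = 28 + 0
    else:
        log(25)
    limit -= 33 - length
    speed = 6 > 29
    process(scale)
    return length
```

Transformed code:
def work(length, limit):
    log(18)
    handle(10)
    p = []
    for count in length:
        if scale > count:
            p.append(30)
    if p < length:
        speed = 28 + 0
    else:
        log(25)
    limit -= 33 - length
    speed = 6 > 29
    process(scale)
    return length

if scale > count:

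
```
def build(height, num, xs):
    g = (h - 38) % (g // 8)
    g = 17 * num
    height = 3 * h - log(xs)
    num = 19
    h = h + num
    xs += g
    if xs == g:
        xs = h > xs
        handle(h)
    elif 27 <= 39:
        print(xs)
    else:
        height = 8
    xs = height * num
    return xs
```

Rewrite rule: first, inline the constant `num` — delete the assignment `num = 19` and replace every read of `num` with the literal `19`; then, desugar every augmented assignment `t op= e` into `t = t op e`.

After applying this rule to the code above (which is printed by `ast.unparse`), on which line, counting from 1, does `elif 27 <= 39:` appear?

Transformed code:
def build(height, num, xs):
    g = (h - 38) % (g // 8)
    g = 17 * 19
    height = 3 * h - log(xs)
    h = h + 19
    xs = xs + g
    if xs == g:
        xs = h > xs
        handle(h)
    elif 27 <= 39:
        print(xs)
    else:
        height = 8
    xs = height * 19
    return xs

10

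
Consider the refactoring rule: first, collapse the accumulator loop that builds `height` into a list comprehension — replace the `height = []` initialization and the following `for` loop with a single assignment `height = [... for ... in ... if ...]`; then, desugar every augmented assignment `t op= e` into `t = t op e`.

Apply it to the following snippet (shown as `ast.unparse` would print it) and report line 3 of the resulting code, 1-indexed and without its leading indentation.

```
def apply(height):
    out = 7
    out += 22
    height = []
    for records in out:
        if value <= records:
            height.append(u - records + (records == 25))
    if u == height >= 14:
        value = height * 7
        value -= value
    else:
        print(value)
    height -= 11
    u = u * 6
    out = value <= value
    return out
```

out = out + 22

Transformed code:
def apply(height):
    out = 7
    out = out + 22
    height = [u - records + (records == 25) for records in out if value <= records]
    if u == height >= 14:
        value = height * 7
        value = value - value
    else:
        print(value)
    height = height - 11
    u = u * 6
    out = value <= value
    return out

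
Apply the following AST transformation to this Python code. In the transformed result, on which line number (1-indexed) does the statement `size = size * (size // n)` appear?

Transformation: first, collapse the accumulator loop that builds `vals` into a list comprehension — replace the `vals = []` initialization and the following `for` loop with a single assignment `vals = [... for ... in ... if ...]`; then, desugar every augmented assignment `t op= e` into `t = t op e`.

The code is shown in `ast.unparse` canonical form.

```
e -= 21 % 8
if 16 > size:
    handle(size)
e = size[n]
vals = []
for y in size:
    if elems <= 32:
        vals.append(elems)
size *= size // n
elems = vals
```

Transformed code:
e = e - 21 % 8
if 16 > size:
    handle(size)
e = size[n]
vals = [elems for y in size if elems <= 32]
size = size * (size // n)
elems = vals

6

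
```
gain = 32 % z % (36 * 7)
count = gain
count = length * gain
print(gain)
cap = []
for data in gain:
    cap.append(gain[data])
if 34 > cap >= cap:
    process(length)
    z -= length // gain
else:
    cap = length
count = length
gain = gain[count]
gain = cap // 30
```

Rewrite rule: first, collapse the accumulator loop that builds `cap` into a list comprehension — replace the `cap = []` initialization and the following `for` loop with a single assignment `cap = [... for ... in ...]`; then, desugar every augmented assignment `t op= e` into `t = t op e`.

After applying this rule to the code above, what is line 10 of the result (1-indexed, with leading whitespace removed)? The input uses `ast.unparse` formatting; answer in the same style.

cap = length

Transformed code:
gain = 32 % z % (36 * 7)
count = gain
count = length * gain
print(gain)
cap = [gain[data] for data in gain]
if 34 > cap >= cap:
    process(length)
    z = z - length // gain
else:
    cap = length
count = length
gain = gain[count]
gain = cap // 30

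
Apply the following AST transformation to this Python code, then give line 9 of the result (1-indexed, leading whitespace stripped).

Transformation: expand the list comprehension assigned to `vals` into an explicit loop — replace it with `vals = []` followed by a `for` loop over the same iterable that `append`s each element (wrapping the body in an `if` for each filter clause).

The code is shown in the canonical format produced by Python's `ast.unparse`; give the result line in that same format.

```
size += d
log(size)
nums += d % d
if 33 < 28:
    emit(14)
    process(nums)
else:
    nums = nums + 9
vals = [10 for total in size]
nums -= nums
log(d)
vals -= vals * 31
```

Transformed code:
size += d
log(size)
nums += d % d
if 33 < 28:
    emit(14)
    process(nums)
else:
    nums = nums + 9
vals = []
for total in size:
    vals.append(10)
nums -= nums
log(d)
vals -= vals * 31

vals = []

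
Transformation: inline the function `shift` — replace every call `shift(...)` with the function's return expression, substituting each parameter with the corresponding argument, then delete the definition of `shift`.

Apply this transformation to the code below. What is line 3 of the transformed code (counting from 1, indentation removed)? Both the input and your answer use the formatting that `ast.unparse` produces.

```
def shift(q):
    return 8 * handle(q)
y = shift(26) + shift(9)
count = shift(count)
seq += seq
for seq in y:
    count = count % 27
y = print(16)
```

seq += seq

Transformed code:
y = 8 * handle(26) + 8 * handle(9)
count = 8 * handle(count)
seq += seq
for seq in y:
    count = count % 27
y = print(16)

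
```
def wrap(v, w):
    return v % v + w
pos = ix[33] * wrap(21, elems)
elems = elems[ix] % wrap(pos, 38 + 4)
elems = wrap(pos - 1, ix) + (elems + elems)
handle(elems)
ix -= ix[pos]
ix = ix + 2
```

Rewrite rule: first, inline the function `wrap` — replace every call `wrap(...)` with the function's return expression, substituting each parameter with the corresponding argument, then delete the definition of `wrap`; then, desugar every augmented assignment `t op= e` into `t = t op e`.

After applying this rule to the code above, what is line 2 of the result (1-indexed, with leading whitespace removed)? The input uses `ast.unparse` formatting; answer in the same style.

Transformed code:
pos = ix[33] * (21 % 21 + elems)
elems = elems[ix] % (pos % pos + (38 + 4))
elems = (pos - 1) % (pos - 1) + ix + (elems + elems)
handle(elems)
ix = ix - ix[pos]
ix = ix + 2

elems = elems[ix] % (pos % pos + (38 + 4))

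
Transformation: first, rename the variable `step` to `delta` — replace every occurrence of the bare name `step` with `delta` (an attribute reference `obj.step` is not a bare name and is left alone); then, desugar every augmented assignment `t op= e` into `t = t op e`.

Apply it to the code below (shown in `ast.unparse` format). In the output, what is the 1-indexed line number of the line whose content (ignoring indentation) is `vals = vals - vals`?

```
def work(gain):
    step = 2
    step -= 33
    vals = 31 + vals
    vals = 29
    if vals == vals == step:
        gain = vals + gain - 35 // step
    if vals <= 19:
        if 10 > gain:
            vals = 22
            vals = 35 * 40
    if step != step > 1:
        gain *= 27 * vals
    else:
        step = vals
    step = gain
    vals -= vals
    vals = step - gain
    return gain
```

17

Transformed code:
def work(gain):
    delta = 2
    delta = delta - 33
    vals = 31 + vals
    vals = 29
    if vals == vals == delta:
        gain = vals + gain - 35 // delta
    if vals <= 19:
        if 10 > gain:
            vals = 22
            vals = 35 * 40
    if delta != delta > 1:
        gain = gain * (27 * vals)
    else:
        delta = vals
    delta = gain
    vals = vals - vals
    vals = delta - gain
    return gain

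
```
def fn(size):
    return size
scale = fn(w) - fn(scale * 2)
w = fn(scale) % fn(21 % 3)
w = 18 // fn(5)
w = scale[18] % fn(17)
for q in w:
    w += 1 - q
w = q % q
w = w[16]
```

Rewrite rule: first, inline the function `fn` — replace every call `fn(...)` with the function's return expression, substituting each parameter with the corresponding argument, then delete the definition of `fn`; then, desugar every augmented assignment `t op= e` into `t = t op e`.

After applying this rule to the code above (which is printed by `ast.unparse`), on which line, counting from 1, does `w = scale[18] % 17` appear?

Transformed code:
scale = w - scale * 2
w = scale % (21 % 3)
w = 18 // 5
w = scale[18] % 17
for q in w:
    w = w + (1 - q)
w = q % q
w = w[16]

4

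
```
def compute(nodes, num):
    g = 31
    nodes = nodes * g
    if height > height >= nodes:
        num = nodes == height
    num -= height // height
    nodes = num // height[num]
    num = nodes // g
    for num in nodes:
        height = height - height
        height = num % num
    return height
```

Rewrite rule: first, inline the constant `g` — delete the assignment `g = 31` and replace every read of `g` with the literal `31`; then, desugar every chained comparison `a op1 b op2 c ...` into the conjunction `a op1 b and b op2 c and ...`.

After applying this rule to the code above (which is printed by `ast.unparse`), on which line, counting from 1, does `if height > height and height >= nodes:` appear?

Transformed code:
def compute(nodes, num):
    nodes = nodes * 31
    if height > height and height >= nodes:
        num = nodes == height
    num -= height // height
    nodes = num // height[num]
    num = nodes // 31
    for num in nodes:
        height = height - height
        height = num % num
    return height

3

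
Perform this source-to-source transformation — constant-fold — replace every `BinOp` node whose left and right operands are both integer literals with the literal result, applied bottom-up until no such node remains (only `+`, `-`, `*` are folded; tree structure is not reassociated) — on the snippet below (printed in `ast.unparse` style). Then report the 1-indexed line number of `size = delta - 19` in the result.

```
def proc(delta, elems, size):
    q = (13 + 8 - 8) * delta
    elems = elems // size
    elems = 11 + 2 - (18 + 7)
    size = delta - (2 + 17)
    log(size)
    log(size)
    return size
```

Transformed code:
def proc(delta, elems, size):
    q = 13 * delta
    elems = elems // size
    elems = -12
    size = delta - 19
    log(size)
    log(size)
    return size

5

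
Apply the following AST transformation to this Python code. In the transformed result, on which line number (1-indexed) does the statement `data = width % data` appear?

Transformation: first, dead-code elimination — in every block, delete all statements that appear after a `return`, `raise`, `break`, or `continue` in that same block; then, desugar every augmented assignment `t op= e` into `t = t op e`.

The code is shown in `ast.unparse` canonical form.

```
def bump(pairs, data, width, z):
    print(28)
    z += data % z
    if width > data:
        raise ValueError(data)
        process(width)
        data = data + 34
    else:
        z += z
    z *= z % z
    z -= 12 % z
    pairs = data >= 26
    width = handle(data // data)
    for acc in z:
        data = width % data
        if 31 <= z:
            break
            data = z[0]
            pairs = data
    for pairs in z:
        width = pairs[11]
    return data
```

13

Transformed code:
def bump(pairs, data, width, z):
    print(28)
    z = z + data % z
    if width > data:
        raise ValueError(data)
    else:
        z = z + z
    z = z * (z % z)
    z = z - 12 % z
    pairs = data >= 26
    width = handle(data // data)
    for acc in z:
        data = width % data
        if 31 <= z:
            break
    for pairs in z:
        width = pairs[11]
    return data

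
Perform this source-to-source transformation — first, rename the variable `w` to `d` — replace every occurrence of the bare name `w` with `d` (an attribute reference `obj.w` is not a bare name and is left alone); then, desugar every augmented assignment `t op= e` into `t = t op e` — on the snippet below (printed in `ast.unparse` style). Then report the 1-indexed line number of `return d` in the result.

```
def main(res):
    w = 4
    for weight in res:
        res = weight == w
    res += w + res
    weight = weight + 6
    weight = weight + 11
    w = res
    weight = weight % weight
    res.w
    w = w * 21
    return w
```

12

Transformed code:
def main(res):
    d = 4
    for weight in res:
        res = weight == d
    res = res + (d + res)
    weight = weight + 6
    weight = weight + 11
    d = res
    weight = weight % weight
    res.w
    d = d * 21
    return d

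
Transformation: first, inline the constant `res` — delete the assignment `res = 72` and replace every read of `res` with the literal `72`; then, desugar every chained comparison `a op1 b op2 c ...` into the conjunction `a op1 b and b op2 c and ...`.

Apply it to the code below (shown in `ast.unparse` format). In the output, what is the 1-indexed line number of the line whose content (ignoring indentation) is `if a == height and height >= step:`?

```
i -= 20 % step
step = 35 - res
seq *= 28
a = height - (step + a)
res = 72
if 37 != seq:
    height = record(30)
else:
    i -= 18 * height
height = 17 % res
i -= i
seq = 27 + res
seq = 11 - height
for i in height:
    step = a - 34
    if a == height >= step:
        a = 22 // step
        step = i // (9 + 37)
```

Transformed code:
i -= 20 % step
step = 35 - 72
seq *= 28
a = height - (step + a)
if 37 != seq:
    height = record(30)
else:
    i -= 18 * height
height = 17 % 72
i -= i
seq = 27 + 72
seq = 11 - height
for i in height:
    step = a - 34
    if a == height and height >= step:
        a = 22 // step
        step = i // (9 + 37)

15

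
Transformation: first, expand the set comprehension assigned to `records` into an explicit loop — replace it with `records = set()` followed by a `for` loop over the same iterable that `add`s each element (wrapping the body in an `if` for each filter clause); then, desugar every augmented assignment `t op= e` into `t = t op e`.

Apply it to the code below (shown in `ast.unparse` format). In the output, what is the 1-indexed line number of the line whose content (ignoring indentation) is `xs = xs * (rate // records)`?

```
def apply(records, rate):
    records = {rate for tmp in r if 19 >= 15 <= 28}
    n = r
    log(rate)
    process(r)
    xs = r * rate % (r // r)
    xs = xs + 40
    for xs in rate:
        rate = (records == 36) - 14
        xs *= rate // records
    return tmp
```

Transformed code:
def apply(records, rate):
    records = set()
    for tmp in r:
        if 19 >= 15 <= 28:
            records.add(rate)
    n = r
    log(rate)
    process(r)
    xs = r * rate % (r // r)
    xs = xs + 40
    for xs in rate:
        rate = (records == 36) - 14
        xs = xs * (rate // records)
    return tmp

13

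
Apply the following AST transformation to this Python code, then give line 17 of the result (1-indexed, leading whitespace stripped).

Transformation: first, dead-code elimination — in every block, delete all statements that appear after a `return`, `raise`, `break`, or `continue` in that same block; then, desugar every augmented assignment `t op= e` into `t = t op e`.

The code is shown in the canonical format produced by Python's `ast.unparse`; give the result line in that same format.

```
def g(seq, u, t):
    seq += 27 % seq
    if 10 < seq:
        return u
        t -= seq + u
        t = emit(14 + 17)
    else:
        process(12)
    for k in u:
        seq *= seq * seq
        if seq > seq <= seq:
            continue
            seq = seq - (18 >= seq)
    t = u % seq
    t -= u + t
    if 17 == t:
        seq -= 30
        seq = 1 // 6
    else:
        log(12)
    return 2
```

Transformed code:
def g(seq, u, t):
    seq = seq + 27 % seq
    if 10 < seq:
        return u
    else:
        process(12)
    for k in u:
        seq = seq * (seq * seq)
        if seq > seq <= seq:
            continue
    t = u % seq
    t = t - (u + t)
    if 17 == t:
        seq = seq - 30
        seq = 1 // 6
    else:
        log(12)
    return 2

log(12)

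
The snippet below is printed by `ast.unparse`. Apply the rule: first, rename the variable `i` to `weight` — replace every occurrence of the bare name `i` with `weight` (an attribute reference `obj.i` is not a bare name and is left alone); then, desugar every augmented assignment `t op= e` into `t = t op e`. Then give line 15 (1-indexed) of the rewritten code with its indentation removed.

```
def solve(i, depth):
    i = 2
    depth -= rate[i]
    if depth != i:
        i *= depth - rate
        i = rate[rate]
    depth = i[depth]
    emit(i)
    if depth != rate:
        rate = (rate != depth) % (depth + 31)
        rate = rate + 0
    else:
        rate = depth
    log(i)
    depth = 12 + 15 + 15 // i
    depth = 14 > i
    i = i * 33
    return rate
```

depth = 12 + 15 + 15 // weight

Transformed code:
def solve(weight, depth):
    weight = 2
    depth = depth - rate[weight]
    if depth != weight:
        weight = weight * (depth - rate)
        weight = rate[rate]
    depth = weight[depth]
    emit(weight)
    if depth != rate:
        rate = (rate != depth) % (depth + 31)
        rate = rate + 0
    else:
        rate = depth
    log(weight)
    depth = 12 + 15 + 15 // weight
    depth = 14 > weight
    weight = weight * 33
    return rate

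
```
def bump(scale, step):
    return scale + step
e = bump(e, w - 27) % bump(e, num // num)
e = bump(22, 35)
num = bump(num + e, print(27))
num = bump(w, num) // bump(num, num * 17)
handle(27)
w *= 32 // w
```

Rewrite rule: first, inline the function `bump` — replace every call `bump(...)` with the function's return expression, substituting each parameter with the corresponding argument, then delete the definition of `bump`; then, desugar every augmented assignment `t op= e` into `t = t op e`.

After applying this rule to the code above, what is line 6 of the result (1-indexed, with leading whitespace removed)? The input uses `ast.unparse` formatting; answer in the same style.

w = w * (32 // w)

Transformed code:
e = (e + (w - 27)) % (e + num // num)
e = 22 + 35
num = num + e + print(27)
num = (w + num) // (num + num * 17)
handle(27)
w = w * (32 // w)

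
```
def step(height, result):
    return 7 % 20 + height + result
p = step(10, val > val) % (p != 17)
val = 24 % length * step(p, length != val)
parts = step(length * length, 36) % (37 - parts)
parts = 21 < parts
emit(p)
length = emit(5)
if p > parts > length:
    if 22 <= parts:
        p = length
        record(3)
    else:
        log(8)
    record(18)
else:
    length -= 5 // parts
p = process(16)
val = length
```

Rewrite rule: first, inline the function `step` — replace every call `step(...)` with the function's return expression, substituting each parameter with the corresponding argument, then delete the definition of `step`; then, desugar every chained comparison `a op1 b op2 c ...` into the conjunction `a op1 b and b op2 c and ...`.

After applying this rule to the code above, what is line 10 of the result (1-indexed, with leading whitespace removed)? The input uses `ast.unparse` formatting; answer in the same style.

record(3)

Transformed code:
p = (7 % 20 + 10 + (val > val)) % (p != 17)
val = 24 % length * (7 % 20 + p + (length != val))
parts = (7 % 20 + length * length + 36) % (37 - parts)
parts = 21 < parts
emit(p)
length = emit(5)
if p > parts and parts > length:
    if 22 <= parts:
        p = length
        record(3)
    else:
        log(8)
    record(18)
else:
    length -= 5 // parts
p = process(16)
val = length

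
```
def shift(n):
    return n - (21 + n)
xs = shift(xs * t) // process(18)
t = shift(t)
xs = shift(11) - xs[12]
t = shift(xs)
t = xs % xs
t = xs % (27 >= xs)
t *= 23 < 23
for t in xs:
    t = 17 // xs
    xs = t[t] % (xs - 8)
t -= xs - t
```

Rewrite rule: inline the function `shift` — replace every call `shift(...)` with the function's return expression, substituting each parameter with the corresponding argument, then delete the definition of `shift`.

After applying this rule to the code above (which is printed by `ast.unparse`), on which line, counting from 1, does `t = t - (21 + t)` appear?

Transformed code:
xs = (xs * t - (21 + xs * t)) // process(18)
t = t - (21 + t)
xs = 11 - (21 + 11) - xs[12]
t = xs - (21 + xs)
t = xs % xs
t = xs % (27 >= xs)
t *= 23 < 23
for t in xs:
    t = 17 // xs
    xs = t[t] % (xs - 8)
t -= xs - t

2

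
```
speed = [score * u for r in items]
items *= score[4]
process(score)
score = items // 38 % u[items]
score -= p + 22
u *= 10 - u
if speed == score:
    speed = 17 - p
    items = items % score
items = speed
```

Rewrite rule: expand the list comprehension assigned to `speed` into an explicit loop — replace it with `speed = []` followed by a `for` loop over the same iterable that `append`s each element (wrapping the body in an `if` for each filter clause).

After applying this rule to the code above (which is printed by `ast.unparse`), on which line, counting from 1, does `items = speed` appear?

12

Transformed code:
speed = []
for r in items:
    speed.append(score * u)
items *= score[4]
process(score)
score = items // 38 % u[items]
score -= p + 22
u *= 10 - u
if speed == score:
    speed = 17 - p
    items = items % score
items = speed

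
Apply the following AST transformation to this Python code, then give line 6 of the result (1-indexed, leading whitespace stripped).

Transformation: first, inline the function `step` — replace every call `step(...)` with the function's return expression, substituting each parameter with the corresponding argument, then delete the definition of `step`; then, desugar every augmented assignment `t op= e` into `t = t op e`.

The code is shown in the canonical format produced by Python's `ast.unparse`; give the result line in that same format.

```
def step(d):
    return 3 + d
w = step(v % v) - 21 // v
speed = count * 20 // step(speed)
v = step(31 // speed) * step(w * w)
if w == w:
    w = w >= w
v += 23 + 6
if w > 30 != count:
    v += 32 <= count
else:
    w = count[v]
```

v = v + (23 + 6)

Transformed code:
w = 3 + v % v - 21 // v
speed = count * 20 // (3 + speed)
v = (3 + 31 // speed) * (3 + w * w)
if w == w:
    w = w >= w
v = v + (23 + 6)
if w > 30 != count:
    v = v + (32 <= count)
else:
    w = count[v]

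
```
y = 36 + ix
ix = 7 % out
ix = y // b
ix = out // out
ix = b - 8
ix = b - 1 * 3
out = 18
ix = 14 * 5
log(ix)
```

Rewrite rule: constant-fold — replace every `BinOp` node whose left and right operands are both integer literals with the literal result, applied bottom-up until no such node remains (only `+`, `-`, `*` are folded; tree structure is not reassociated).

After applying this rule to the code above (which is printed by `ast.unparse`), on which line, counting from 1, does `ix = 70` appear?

8

Transformed code:
y = 36 + ix
ix = 7 % out
ix = y // b
ix = out // out
ix = b - 8
ix = b - 3
out = 18
ix = 70
log(ix)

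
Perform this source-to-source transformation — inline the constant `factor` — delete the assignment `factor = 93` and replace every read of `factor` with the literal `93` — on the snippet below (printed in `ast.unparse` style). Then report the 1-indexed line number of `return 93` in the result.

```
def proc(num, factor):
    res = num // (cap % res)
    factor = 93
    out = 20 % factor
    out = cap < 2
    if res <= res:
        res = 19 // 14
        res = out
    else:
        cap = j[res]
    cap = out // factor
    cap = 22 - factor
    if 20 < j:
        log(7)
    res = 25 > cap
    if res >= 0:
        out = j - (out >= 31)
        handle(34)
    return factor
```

Transformed code:
def proc(num, factor):
    res = num // (cap % res)
    out = 20 % 93
    out = cap < 2
    if res <= res:
        res = 19 // 14
        res = out
    else:
        cap = j[res]
    cap = out // 93
    cap = 22 - 93
    if 20 < j:
        log(7)
    res = 25 > cap
    if res >= 0:
        out = j - (out >= 31)
        handle(34)
    return 93

18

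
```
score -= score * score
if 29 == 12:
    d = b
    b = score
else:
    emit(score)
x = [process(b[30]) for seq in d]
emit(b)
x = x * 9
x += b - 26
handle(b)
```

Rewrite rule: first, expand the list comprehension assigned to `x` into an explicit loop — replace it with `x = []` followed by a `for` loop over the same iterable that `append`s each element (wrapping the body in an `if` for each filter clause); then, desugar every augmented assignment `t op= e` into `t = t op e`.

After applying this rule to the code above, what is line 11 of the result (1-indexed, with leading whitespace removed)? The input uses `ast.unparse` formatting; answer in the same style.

Transformed code:
score = score - score * score
if 29 == 12:
    d = b
    b = score
else:
    emit(score)
x = []
for seq in d:
    x.append(process(b[30]))
emit(b)
x = x * 9
x = x + (b - 26)
handle(b)

x = x * 9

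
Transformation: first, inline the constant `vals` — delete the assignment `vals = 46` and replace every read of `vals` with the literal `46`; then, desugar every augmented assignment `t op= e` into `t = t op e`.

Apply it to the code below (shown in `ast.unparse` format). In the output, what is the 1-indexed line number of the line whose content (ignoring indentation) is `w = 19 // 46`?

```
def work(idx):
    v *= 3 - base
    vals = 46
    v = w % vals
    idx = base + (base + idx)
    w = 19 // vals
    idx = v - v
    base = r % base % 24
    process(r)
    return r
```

5

Transformed code:
def work(idx):
    v = v * (3 - base)
    v = w % 46
    idx = base + (base + idx)
    w = 19 // 46
    idx = v - v
    base = r % base % 24
    process(r)
    return r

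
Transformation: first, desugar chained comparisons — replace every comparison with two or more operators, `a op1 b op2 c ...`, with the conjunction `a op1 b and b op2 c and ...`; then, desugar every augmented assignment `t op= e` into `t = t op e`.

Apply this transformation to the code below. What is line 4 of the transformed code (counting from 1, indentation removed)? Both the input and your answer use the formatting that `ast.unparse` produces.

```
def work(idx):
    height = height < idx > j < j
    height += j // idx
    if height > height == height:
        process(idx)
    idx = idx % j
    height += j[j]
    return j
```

if height > height and height == height:

Transformed code:
def work(idx):
    height = height < idx and idx > j and (j < j)
    height = height + j // idx
    if height > height and height == height:
        process(idx)
    idx = idx % j
    height = height + j[j]
    return j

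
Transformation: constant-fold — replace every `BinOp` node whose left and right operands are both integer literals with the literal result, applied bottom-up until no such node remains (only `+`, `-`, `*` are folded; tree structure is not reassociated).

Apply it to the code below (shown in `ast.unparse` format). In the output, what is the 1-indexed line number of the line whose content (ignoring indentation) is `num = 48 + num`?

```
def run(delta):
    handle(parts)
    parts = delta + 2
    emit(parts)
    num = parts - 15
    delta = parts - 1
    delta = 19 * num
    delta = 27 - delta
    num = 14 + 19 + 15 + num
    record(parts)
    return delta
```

Transformed code:
def run(delta):
    handle(parts)
    parts = delta + 2
    emit(parts)
    num = parts - 15
    delta = parts - 1
    delta = 19 * num
    delta = 27 - delta
    num = 48 + num
    record(parts)
    return delta

9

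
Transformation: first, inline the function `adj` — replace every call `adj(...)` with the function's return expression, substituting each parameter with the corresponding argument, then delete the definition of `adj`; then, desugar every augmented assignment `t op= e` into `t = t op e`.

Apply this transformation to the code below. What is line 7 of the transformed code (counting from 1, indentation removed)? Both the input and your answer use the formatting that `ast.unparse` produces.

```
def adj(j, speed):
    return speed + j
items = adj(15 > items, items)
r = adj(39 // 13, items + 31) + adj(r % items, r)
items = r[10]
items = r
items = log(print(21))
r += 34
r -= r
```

r = r - r

Transformed code:
items = items + (15 > items)
r = items + 31 + 39 // 13 + (r + r % items)
items = r[10]
items = r
items = log(print(21))
r = r + 34
r = r - r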